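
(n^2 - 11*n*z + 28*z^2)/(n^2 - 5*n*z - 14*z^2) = (n - 4*z)/(n + 2*z)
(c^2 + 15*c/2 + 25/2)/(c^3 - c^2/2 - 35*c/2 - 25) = (c + 5)/(c^2 - 3*c - 10)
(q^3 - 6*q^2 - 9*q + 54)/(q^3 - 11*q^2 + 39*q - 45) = (q^2 - 3*q - 18)/(q^2 - 8*q + 15)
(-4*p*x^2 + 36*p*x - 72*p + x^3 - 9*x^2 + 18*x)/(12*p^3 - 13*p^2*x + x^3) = (-4*p*x^2 + 36*p*x - 72*p + x^3 - 9*x^2 + 18*x)/(12*p^3 - 13*p^2*x + x^3)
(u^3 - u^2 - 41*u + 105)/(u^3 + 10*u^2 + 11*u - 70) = (u^2 - 8*u + 15)/(u^2 + 3*u - 10)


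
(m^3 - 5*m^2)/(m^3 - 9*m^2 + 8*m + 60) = m^2/(m^2 - 4*m - 12)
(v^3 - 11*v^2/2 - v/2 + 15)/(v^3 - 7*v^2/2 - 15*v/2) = (v - 2)/v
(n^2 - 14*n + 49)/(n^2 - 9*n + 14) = (n - 7)/(n - 2)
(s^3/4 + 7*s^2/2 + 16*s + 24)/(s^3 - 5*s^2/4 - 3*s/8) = 2*(s^3 + 14*s^2 + 64*s + 96)/(s*(8*s^2 - 10*s - 3))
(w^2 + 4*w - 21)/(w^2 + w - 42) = (w - 3)/(w - 6)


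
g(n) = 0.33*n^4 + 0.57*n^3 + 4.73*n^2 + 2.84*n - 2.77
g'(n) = 1.32*n^3 + 1.71*n^2 + 9.46*n + 2.84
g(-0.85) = -1.94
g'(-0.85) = -4.78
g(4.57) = 307.34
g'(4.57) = 207.77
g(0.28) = -1.59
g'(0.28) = 5.65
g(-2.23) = 16.26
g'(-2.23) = -24.39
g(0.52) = 0.09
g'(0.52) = 8.41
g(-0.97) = -1.30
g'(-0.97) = -5.93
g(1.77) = 23.48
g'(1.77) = 32.26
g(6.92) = 1188.99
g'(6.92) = 587.60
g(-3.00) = 42.62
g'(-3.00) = -45.79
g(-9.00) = 2104.40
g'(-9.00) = -906.07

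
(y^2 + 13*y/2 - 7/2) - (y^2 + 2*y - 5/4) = 9*y/2 - 9/4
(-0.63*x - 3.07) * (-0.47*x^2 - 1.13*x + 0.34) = 0.2961*x^3 + 2.1548*x^2 + 3.2549*x - 1.0438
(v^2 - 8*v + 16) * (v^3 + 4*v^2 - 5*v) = v^5 - 4*v^4 - 21*v^3 + 104*v^2 - 80*v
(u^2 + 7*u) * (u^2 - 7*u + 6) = u^4 - 43*u^2 + 42*u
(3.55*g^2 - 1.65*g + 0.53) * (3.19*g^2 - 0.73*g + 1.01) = 11.3245*g^4 - 7.855*g^3 + 6.4807*g^2 - 2.0534*g + 0.5353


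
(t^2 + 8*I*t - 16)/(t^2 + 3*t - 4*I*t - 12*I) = (t^2 + 8*I*t - 16)/(t^2 + t*(3 - 4*I) - 12*I)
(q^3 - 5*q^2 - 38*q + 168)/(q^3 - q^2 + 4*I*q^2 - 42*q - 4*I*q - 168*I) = (q - 4)/(q + 4*I)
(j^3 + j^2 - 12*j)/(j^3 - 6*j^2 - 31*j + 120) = j*(j + 4)/(j^2 - 3*j - 40)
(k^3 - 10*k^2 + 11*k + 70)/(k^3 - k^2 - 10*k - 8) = (k^2 - 12*k + 35)/(k^2 - 3*k - 4)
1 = 1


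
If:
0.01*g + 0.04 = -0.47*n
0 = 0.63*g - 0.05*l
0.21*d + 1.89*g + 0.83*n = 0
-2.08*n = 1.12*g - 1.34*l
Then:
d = 0.44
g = -0.01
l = -0.14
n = -0.08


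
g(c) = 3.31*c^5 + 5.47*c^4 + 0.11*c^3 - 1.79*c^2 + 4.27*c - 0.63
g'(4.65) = 9932.34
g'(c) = 16.55*c^4 + 21.88*c^3 + 0.33*c^2 - 3.58*c + 4.27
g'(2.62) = 1170.50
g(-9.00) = -159827.76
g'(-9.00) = 92697.25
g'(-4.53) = 4962.63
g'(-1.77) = 52.75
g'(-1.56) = 25.61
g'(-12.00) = 305466.91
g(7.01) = 69217.59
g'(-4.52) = 4914.67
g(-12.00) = -710707.71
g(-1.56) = -10.25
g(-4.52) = -4028.30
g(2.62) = 666.63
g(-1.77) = -18.22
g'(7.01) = 47496.54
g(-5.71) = -14380.42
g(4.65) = 9745.01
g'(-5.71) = 13555.19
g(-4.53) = -4077.68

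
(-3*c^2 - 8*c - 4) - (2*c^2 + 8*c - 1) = -5*c^2 - 16*c - 3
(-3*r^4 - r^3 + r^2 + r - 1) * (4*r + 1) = -12*r^5 - 7*r^4 + 3*r^3 + 5*r^2 - 3*r - 1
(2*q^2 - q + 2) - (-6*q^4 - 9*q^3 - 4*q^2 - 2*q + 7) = 6*q^4 + 9*q^3 + 6*q^2 + q - 5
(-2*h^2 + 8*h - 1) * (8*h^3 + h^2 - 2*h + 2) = -16*h^5 + 62*h^4 + 4*h^3 - 21*h^2 + 18*h - 2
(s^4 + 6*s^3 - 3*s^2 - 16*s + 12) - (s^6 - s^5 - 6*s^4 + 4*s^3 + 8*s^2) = -s^6 + s^5 + 7*s^4 + 2*s^3 - 11*s^2 - 16*s + 12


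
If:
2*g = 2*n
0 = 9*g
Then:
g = 0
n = 0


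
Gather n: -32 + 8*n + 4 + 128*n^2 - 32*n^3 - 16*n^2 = -32*n^3 + 112*n^2 + 8*n - 28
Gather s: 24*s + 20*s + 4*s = 48*s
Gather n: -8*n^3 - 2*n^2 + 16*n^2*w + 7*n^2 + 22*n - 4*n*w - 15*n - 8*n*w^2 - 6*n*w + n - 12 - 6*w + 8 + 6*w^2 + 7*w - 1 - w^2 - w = -8*n^3 + n^2*(16*w + 5) + n*(-8*w^2 - 10*w + 8) + 5*w^2 - 5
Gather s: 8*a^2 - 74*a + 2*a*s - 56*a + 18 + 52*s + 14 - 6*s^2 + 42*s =8*a^2 - 130*a - 6*s^2 + s*(2*a + 94) + 32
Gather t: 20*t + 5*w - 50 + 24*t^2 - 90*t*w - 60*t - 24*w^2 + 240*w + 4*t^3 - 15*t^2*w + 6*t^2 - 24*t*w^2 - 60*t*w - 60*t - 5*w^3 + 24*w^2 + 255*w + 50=4*t^3 + t^2*(30 - 15*w) + t*(-24*w^2 - 150*w - 100) - 5*w^3 + 500*w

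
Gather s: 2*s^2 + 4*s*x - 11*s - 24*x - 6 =2*s^2 + s*(4*x - 11) - 24*x - 6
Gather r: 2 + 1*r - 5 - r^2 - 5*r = -r^2 - 4*r - 3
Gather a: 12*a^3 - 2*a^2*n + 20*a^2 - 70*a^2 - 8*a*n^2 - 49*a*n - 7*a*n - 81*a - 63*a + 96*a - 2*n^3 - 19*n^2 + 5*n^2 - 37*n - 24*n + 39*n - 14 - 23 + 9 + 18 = 12*a^3 + a^2*(-2*n - 50) + a*(-8*n^2 - 56*n - 48) - 2*n^3 - 14*n^2 - 22*n - 10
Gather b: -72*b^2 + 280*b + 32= -72*b^2 + 280*b + 32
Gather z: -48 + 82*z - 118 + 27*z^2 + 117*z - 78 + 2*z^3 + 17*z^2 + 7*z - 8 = 2*z^3 + 44*z^2 + 206*z - 252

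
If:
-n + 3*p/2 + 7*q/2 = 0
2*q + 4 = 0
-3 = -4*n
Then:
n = 3/4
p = 31/6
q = -2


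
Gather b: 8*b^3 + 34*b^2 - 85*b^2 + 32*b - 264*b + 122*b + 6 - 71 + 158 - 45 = 8*b^3 - 51*b^2 - 110*b + 48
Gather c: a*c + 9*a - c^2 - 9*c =9*a - c^2 + c*(a - 9)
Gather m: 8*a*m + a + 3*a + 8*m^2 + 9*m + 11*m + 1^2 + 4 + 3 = 4*a + 8*m^2 + m*(8*a + 20) + 8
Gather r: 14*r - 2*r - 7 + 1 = 12*r - 6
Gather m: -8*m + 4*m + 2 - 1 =1 - 4*m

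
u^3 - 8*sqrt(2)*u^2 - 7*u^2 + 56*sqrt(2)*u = u*(u - 7)*(u - 8*sqrt(2))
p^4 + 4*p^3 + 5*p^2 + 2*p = p*(p + 1)^2*(p + 2)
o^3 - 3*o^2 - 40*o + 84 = (o - 7)*(o - 2)*(o + 6)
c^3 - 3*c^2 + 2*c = c*(c - 2)*(c - 1)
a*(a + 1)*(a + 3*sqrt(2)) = a^3 + a^2 + 3*sqrt(2)*a^2 + 3*sqrt(2)*a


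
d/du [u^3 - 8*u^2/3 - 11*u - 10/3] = 3*u^2 - 16*u/3 - 11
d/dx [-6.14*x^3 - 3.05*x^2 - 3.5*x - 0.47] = -18.42*x^2 - 6.1*x - 3.5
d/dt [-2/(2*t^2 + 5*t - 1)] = 2*(4*t + 5)/(2*t^2 + 5*t - 1)^2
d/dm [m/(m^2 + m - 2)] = (m^2 - m*(2*m + 1) + m - 2)/(m^2 + m - 2)^2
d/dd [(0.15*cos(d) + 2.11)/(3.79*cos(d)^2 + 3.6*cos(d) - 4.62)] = (0.5685*cos(d)^2 + 15.9938*cos(d) + 8.289)*sin(d)/(14.3641*cos(d)^4 + 27.288*cos(d)^3 - 22.0596*cos(d)^2 - 33.264*cos(d) + 21.3444)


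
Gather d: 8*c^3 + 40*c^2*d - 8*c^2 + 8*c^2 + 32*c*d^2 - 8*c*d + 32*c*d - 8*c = 8*c^3 + 32*c*d^2 - 8*c + d*(40*c^2 + 24*c)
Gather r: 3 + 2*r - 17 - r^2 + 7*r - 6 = -r^2 + 9*r - 20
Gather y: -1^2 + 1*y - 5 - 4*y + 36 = 30 - 3*y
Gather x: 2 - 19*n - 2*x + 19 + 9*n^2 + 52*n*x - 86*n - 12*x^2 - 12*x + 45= 9*n^2 - 105*n - 12*x^2 + x*(52*n - 14) + 66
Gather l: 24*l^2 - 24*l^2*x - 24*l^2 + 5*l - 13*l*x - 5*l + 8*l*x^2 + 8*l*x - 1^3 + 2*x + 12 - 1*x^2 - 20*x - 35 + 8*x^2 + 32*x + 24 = -24*l^2*x + l*(8*x^2 - 5*x) + 7*x^2 + 14*x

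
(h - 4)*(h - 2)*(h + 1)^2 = h^4 - 4*h^3 - 3*h^2 + 10*h + 8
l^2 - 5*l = l*(l - 5)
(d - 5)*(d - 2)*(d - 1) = d^3 - 8*d^2 + 17*d - 10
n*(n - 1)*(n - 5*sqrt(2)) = n^3 - 5*sqrt(2)*n^2 - n^2 + 5*sqrt(2)*n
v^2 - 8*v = v*(v - 8)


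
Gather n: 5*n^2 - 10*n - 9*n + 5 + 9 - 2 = 5*n^2 - 19*n + 12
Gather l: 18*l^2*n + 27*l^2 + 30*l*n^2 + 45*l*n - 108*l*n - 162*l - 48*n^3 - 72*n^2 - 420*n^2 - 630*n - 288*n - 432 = l^2*(18*n + 27) + l*(30*n^2 - 63*n - 162) - 48*n^3 - 492*n^2 - 918*n - 432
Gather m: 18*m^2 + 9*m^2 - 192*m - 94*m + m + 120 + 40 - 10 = 27*m^2 - 285*m + 150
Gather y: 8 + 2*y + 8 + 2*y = 4*y + 16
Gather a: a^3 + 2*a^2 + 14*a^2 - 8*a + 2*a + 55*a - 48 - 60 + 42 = a^3 + 16*a^2 + 49*a - 66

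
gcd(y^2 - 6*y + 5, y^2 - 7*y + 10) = y - 5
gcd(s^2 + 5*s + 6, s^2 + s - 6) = s + 3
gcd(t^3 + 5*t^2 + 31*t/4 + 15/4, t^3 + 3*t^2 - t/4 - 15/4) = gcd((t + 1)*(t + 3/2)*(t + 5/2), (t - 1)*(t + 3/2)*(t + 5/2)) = t^2 + 4*t + 15/4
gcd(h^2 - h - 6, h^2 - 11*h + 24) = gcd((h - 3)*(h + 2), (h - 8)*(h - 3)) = h - 3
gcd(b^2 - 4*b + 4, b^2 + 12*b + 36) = 1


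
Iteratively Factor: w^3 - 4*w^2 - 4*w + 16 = (w - 2)*(w^2 - 2*w - 8) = (w - 4)*(w - 2)*(w + 2)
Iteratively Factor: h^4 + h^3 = (h)*(h^3 + h^2) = h^2*(h^2 + h) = h^2*(h + 1)*(h)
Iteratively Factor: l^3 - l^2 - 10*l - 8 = (l + 1)*(l^2 - 2*l - 8) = (l + 1)*(l + 2)*(l - 4)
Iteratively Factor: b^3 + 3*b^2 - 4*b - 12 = (b - 2)*(b^2 + 5*b + 6) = (b - 2)*(b + 2)*(b + 3)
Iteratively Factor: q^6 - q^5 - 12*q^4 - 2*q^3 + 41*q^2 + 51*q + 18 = (q + 2)*(q^5 - 3*q^4 - 6*q^3 + 10*q^2 + 21*q + 9) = (q + 1)*(q + 2)*(q^4 - 4*q^3 - 2*q^2 + 12*q + 9) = (q - 3)*(q + 1)*(q + 2)*(q^3 - q^2 - 5*q - 3) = (q - 3)^2*(q + 1)*(q + 2)*(q^2 + 2*q + 1) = (q - 3)^2*(q + 1)^2*(q + 2)*(q + 1)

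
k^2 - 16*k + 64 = (k - 8)^2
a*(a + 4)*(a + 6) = a^3 + 10*a^2 + 24*a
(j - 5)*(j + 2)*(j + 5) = j^3 + 2*j^2 - 25*j - 50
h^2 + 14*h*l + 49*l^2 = (h + 7*l)^2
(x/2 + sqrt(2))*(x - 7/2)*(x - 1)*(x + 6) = x^4/2 + 3*x^3/4 + sqrt(2)*x^3 - 47*x^2/4 + 3*sqrt(2)*x^2/2 - 47*sqrt(2)*x/2 + 21*x/2 + 21*sqrt(2)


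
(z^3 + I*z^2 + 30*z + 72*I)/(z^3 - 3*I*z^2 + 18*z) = (z + 4*I)/z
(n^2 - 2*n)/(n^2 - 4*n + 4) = n/(n - 2)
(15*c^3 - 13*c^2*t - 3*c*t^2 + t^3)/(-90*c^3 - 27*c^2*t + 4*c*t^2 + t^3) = (-c + t)/(6*c + t)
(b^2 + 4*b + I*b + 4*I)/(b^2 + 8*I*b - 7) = (b + 4)/(b + 7*I)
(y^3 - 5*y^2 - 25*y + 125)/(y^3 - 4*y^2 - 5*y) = (y^2 - 25)/(y*(y + 1))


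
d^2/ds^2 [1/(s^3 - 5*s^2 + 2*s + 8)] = 2*((5 - 3*s)*(s^3 - 5*s^2 + 2*s + 8) + (3*s^2 - 10*s + 2)^2)/(s^3 - 5*s^2 + 2*s + 8)^3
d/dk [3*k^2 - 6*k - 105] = 6*k - 6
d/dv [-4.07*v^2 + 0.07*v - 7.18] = 0.07 - 8.14*v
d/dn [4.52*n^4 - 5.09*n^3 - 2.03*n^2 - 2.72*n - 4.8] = 18.08*n^3 - 15.27*n^2 - 4.06*n - 2.72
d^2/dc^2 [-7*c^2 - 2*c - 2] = -14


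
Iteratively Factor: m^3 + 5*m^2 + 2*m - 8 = (m + 2)*(m^2 + 3*m - 4) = (m + 2)*(m + 4)*(m - 1)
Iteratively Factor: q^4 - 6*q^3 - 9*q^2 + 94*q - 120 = (q - 5)*(q^3 - q^2 - 14*q + 24) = (q - 5)*(q - 3)*(q^2 + 2*q - 8) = (q - 5)*(q - 3)*(q - 2)*(q + 4)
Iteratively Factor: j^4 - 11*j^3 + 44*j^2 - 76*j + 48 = (j - 3)*(j^3 - 8*j^2 + 20*j - 16) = (j - 3)*(j - 2)*(j^2 - 6*j + 8) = (j - 3)*(j - 2)^2*(j - 4)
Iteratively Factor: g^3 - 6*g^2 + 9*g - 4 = (g - 4)*(g^2 - 2*g + 1) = (g - 4)*(g - 1)*(g - 1)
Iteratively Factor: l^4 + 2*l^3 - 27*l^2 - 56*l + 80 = (l + 4)*(l^3 - 2*l^2 - 19*l + 20) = (l + 4)^2*(l^2 - 6*l + 5) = (l - 5)*(l + 4)^2*(l - 1)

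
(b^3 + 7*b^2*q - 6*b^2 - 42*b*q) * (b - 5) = b^4 + 7*b^3*q - 11*b^3 - 77*b^2*q + 30*b^2 + 210*b*q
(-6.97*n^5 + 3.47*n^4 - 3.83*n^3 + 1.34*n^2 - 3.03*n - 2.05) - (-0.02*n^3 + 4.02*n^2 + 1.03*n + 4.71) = -6.97*n^5 + 3.47*n^4 - 3.81*n^3 - 2.68*n^2 - 4.06*n - 6.76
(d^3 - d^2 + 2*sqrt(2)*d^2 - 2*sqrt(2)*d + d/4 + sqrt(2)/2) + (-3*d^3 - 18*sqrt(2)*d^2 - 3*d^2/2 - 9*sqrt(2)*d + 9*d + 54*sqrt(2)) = -2*d^3 - 16*sqrt(2)*d^2 - 5*d^2/2 - 11*sqrt(2)*d + 37*d/4 + 109*sqrt(2)/2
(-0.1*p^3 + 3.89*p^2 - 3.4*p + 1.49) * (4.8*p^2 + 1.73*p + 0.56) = -0.48*p^5 + 18.499*p^4 - 9.6463*p^3 + 3.4484*p^2 + 0.6737*p + 0.8344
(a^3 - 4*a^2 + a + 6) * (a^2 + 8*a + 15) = a^5 + 4*a^4 - 16*a^3 - 46*a^2 + 63*a + 90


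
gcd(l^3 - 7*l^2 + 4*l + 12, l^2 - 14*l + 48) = l - 6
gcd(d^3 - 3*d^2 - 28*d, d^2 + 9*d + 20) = d + 4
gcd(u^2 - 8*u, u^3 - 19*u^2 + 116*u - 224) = u - 8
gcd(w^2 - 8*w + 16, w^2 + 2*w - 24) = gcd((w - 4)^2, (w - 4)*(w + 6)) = w - 4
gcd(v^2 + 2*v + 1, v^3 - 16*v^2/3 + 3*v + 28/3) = v + 1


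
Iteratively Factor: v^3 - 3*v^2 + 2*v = (v)*(v^2 - 3*v + 2) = v*(v - 1)*(v - 2)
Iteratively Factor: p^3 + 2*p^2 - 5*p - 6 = (p + 1)*(p^2 + p - 6) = (p - 2)*(p + 1)*(p + 3)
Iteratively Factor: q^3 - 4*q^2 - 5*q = (q + 1)*(q^2 - 5*q) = (q - 5)*(q + 1)*(q)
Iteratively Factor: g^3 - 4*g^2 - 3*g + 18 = (g + 2)*(g^2 - 6*g + 9) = (g - 3)*(g + 2)*(g - 3)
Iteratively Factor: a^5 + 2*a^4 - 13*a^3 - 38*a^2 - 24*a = (a + 2)*(a^4 - 13*a^2 - 12*a) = (a + 2)*(a + 3)*(a^3 - 3*a^2 - 4*a) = (a + 1)*(a + 2)*(a + 3)*(a^2 - 4*a) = (a - 4)*(a + 1)*(a + 2)*(a + 3)*(a)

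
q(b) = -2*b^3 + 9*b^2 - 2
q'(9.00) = -324.00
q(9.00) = -731.00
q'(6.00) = -108.00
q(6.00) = -110.00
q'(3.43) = -8.85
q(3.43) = 23.18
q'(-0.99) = -23.70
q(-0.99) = 8.76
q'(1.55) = 13.48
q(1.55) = 12.17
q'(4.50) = -40.50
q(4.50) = -2.00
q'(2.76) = 3.97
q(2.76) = 24.51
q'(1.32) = 13.31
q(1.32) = 9.08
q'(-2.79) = -96.92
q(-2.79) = 111.49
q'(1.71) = 13.24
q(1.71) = 14.32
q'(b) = -6*b^2 + 18*b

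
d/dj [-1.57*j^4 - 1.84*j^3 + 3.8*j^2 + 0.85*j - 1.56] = -6.28*j^3 - 5.52*j^2 + 7.6*j + 0.85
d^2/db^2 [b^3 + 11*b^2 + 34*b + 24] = 6*b + 22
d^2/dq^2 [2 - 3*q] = 0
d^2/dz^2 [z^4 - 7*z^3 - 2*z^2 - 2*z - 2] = 12*z^2 - 42*z - 4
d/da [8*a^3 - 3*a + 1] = 24*a^2 - 3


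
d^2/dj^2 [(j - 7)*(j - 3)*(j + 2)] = 6*j - 16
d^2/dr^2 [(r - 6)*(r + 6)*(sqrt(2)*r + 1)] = 6*sqrt(2)*r + 2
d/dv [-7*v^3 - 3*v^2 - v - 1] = -21*v^2 - 6*v - 1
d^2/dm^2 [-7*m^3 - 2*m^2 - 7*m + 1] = -42*m - 4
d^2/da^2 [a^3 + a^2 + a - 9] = 6*a + 2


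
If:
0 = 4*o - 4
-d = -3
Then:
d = 3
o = 1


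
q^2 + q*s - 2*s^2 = (q - s)*(q + 2*s)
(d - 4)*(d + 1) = d^2 - 3*d - 4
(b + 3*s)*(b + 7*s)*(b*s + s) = b^3*s + 10*b^2*s^2 + b^2*s + 21*b*s^3 + 10*b*s^2 + 21*s^3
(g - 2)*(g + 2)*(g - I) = g^3 - I*g^2 - 4*g + 4*I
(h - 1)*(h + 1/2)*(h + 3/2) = h^3 + h^2 - 5*h/4 - 3/4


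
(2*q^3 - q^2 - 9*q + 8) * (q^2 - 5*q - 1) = 2*q^5 - 11*q^4 - 6*q^3 + 54*q^2 - 31*q - 8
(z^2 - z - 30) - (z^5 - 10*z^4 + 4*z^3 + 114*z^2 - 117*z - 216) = -z^5 + 10*z^4 - 4*z^3 - 113*z^2 + 116*z + 186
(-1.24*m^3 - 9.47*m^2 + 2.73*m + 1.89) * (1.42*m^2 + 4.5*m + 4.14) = -1.7608*m^5 - 19.0274*m^4 - 43.872*m^3 - 24.237*m^2 + 19.8072*m + 7.8246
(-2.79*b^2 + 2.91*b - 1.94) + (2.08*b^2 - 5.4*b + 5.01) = -0.71*b^2 - 2.49*b + 3.07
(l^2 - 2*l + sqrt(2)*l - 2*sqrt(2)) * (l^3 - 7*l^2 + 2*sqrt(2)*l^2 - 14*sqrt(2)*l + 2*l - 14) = l^5 - 9*l^4 + 3*sqrt(2)*l^4 - 27*sqrt(2)*l^3 + 20*l^3 - 54*l^2 + 44*sqrt(2)*l^2 - 18*sqrt(2)*l + 84*l + 28*sqrt(2)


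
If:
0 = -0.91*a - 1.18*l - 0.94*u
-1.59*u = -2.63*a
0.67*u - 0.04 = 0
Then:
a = 0.04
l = -0.08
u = 0.06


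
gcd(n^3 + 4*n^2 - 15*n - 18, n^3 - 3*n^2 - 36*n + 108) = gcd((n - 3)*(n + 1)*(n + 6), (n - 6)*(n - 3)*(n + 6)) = n^2 + 3*n - 18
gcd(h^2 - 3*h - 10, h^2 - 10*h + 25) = h - 5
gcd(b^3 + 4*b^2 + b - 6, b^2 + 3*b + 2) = b + 2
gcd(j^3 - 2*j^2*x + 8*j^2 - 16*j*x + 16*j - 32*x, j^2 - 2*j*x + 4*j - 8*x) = -j^2 + 2*j*x - 4*j + 8*x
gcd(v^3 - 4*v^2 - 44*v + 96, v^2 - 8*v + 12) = v - 2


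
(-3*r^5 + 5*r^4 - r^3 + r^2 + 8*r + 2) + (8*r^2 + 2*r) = -3*r^5 + 5*r^4 - r^3 + 9*r^2 + 10*r + 2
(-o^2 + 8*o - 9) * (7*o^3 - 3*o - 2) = -7*o^5 + 56*o^4 - 60*o^3 - 22*o^2 + 11*o + 18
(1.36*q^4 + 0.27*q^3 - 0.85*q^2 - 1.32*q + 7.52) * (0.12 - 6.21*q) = -8.4456*q^5 - 1.5135*q^4 + 5.3109*q^3 + 8.0952*q^2 - 46.8576*q + 0.9024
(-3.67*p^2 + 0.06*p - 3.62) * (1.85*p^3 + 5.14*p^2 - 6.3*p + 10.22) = -6.7895*p^5 - 18.7528*p^4 + 16.7324*p^3 - 56.4922*p^2 + 23.4192*p - 36.9964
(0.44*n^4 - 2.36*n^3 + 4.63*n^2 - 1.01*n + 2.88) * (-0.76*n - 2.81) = -0.3344*n^5 + 0.5572*n^4 + 3.1128*n^3 - 12.2427*n^2 + 0.6493*n - 8.0928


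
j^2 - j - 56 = (j - 8)*(j + 7)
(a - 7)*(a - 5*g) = a^2 - 5*a*g - 7*a + 35*g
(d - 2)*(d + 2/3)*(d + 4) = d^3 + 8*d^2/3 - 20*d/3 - 16/3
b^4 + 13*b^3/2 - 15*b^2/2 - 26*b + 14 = (b - 2)*(b - 1/2)*(b + 2)*(b + 7)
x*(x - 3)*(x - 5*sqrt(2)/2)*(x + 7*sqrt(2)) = x^4 - 3*x^3 + 9*sqrt(2)*x^3/2 - 35*x^2 - 27*sqrt(2)*x^2/2 + 105*x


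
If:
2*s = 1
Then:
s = 1/2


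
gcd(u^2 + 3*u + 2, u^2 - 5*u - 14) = u + 2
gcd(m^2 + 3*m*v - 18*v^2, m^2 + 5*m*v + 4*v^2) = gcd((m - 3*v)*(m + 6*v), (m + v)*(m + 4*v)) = 1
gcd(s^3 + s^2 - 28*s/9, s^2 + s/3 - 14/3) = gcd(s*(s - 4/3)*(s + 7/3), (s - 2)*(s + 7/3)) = s + 7/3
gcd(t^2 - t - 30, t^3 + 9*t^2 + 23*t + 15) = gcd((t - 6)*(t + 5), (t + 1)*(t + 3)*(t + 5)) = t + 5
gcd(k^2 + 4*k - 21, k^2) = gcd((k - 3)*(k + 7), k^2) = 1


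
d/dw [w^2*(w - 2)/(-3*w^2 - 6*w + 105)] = w*(-w^3 - 4*w^2 + 109*w - 140)/(3*(w^4 + 4*w^3 - 66*w^2 - 140*w + 1225))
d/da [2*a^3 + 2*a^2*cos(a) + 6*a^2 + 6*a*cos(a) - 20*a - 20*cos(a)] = -2*a^2*sin(a) + 6*a^2 - 6*a*sin(a) + 4*a*cos(a) + 12*a + 20*sin(a) + 6*cos(a) - 20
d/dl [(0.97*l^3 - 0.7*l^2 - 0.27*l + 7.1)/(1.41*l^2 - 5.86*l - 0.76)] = (1.3677*l^4 - 11.3684*l^3 + 2.2711*l^2 - 18.958*l + 41.8112)/(1.9881*l^4 - 16.5252*l^3 + 32.1964*l^2 + 8.9072*l + 0.5776)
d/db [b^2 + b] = 2*b + 1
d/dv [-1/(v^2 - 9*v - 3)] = (2*v - 9)/(-v^2 + 9*v + 3)^2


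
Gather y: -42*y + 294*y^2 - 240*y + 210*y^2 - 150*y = 504*y^2 - 432*y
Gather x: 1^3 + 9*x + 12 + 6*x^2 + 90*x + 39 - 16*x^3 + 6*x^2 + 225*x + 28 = -16*x^3 + 12*x^2 + 324*x + 80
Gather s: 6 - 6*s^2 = 6 - 6*s^2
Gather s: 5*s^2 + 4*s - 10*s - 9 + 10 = 5*s^2 - 6*s + 1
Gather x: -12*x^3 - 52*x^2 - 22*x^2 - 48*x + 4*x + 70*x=-12*x^3 - 74*x^2 + 26*x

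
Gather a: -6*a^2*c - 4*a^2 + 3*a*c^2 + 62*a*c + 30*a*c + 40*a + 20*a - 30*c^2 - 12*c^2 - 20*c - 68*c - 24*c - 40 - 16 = a^2*(-6*c - 4) + a*(3*c^2 + 92*c + 60) - 42*c^2 - 112*c - 56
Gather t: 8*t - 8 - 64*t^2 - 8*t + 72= 64 - 64*t^2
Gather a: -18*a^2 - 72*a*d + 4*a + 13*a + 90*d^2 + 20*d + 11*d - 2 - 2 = -18*a^2 + a*(17 - 72*d) + 90*d^2 + 31*d - 4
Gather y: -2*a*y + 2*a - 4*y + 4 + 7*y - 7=2*a + y*(3 - 2*a) - 3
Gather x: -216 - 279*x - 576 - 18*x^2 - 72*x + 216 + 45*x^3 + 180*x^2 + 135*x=45*x^3 + 162*x^2 - 216*x - 576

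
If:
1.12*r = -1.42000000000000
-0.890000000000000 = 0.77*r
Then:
No Solution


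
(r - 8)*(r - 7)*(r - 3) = r^3 - 18*r^2 + 101*r - 168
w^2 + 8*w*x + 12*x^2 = (w + 2*x)*(w + 6*x)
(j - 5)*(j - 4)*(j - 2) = j^3 - 11*j^2 + 38*j - 40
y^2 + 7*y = y*(y + 7)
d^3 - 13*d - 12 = (d - 4)*(d + 1)*(d + 3)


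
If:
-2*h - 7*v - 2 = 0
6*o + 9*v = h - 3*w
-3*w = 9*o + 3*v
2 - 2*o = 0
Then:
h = -33/19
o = 1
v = 4/19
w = -61/19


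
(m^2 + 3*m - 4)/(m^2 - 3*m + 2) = (m + 4)/(m - 2)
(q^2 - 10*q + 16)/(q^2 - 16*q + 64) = (q - 2)/(q - 8)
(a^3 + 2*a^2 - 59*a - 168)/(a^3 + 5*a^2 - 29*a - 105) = (a - 8)/(a - 5)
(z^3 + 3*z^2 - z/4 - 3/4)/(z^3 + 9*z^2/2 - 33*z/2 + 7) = (2*z^2 + 7*z + 3)/(2*(z^2 + 5*z - 14))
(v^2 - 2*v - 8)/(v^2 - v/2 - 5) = 2*(v - 4)/(2*v - 5)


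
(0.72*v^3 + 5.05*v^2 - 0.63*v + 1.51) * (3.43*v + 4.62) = 2.4696*v^4 + 20.6479*v^3 + 21.1701*v^2 + 2.2687*v + 6.9762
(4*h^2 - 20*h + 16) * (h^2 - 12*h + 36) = 4*h^4 - 68*h^3 + 400*h^2 - 912*h + 576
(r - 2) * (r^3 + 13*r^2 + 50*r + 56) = r^4 + 11*r^3 + 24*r^2 - 44*r - 112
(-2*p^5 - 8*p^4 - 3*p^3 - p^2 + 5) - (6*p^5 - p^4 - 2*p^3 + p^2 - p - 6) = -8*p^5 - 7*p^4 - p^3 - 2*p^2 + p + 11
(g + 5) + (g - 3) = 2*g + 2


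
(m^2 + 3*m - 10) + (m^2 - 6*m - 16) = 2*m^2 - 3*m - 26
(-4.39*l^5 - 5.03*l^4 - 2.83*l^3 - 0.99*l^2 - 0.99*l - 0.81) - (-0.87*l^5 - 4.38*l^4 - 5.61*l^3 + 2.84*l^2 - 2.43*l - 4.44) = -3.52*l^5 - 0.65*l^4 + 2.78*l^3 - 3.83*l^2 + 1.44*l + 3.63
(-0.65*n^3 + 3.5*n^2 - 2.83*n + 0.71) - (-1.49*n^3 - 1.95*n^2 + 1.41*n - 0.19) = 0.84*n^3 + 5.45*n^2 - 4.24*n + 0.9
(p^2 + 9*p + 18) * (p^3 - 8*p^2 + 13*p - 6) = p^5 + p^4 - 41*p^3 - 33*p^2 + 180*p - 108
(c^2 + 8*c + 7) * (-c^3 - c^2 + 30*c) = -c^5 - 9*c^4 + 15*c^3 + 233*c^2 + 210*c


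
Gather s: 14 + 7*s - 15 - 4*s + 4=3*s + 3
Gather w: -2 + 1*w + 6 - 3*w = 4 - 2*w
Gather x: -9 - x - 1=-x - 10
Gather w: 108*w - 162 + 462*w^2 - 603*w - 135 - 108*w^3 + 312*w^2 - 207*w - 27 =-108*w^3 + 774*w^2 - 702*w - 324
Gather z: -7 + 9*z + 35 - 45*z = 28 - 36*z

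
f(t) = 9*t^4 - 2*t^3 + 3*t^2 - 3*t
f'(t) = 36*t^3 - 6*t^2 + 6*t - 3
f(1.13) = 12.23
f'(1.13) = 48.06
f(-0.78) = 8.45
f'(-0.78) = -28.41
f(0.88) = 3.72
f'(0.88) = 22.17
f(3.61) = 1462.70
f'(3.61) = 1634.12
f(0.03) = -0.09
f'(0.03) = -2.82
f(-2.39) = 345.26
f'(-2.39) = -543.08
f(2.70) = 452.70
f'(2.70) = 678.05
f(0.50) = -0.44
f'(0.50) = 3.00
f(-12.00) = 190548.00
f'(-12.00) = -63147.00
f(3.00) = 693.00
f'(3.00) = 933.00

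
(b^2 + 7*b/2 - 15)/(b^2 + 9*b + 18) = (b - 5/2)/(b + 3)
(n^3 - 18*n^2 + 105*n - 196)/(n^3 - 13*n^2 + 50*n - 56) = (n - 7)/(n - 2)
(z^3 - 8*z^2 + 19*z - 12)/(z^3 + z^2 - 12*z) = (z^2 - 5*z + 4)/(z*(z + 4))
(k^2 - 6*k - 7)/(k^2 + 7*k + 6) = (k - 7)/(k + 6)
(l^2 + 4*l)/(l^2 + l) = (l + 4)/(l + 1)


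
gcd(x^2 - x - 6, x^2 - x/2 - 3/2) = 1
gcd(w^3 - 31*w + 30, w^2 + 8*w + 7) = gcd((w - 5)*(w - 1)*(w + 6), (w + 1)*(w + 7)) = 1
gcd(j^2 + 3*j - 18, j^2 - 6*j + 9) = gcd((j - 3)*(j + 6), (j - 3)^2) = j - 3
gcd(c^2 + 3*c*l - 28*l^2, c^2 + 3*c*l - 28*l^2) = c^2 + 3*c*l - 28*l^2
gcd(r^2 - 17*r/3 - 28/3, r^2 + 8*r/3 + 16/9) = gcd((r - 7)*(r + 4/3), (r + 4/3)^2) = r + 4/3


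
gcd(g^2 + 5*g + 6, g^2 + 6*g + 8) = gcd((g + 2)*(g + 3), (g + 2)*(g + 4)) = g + 2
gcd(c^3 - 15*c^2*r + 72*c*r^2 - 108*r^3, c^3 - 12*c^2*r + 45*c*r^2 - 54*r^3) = c^2 - 9*c*r + 18*r^2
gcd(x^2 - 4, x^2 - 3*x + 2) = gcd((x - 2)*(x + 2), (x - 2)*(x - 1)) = x - 2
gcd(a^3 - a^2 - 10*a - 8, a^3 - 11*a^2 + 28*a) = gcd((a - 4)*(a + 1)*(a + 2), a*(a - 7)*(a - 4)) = a - 4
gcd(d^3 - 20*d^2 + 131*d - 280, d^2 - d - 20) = d - 5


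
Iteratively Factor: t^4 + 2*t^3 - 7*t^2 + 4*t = (t)*(t^3 + 2*t^2 - 7*t + 4) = t*(t + 4)*(t^2 - 2*t + 1) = t*(t - 1)*(t + 4)*(t - 1)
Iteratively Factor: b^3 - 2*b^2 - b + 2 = (b - 2)*(b^2 - 1) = (b - 2)*(b - 1)*(b + 1)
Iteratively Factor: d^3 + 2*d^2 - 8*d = (d + 4)*(d^2 - 2*d) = (d - 2)*(d + 4)*(d)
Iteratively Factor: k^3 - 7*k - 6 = (k + 2)*(k^2 - 2*k - 3) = (k - 3)*(k + 2)*(k + 1)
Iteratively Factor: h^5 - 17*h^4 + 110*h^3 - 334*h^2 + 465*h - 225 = (h - 5)*(h^4 - 12*h^3 + 50*h^2 - 84*h + 45) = (h - 5)^2*(h^3 - 7*h^2 + 15*h - 9) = (h - 5)^2*(h - 1)*(h^2 - 6*h + 9) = (h - 5)^2*(h - 3)*(h - 1)*(h - 3)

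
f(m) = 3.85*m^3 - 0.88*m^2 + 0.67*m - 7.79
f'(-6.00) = 427.03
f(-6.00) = -875.09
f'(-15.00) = 2625.82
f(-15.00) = -13209.59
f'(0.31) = 1.23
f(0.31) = -7.55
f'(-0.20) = 1.48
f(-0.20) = -7.99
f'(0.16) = 0.68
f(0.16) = -7.69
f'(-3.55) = 152.48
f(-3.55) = -193.50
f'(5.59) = 351.75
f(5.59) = 640.96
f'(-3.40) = 140.17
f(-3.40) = -171.56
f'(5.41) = 329.19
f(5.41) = 579.69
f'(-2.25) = 63.10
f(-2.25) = -57.61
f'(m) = 11.55*m^2 - 1.76*m + 0.67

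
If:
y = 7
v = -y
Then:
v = -7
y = 7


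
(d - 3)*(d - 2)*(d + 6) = d^3 + d^2 - 24*d + 36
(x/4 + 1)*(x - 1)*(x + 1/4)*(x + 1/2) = x^4/4 + 15*x^3/16 - 13*x^2/32 - 21*x/32 - 1/8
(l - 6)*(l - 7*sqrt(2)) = l^2 - 7*sqrt(2)*l - 6*l + 42*sqrt(2)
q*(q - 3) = q^2 - 3*q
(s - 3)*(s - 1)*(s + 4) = s^3 - 13*s + 12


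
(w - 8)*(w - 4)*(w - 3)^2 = w^4 - 18*w^3 + 113*w^2 - 300*w + 288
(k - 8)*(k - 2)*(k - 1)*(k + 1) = k^4 - 10*k^3 + 15*k^2 + 10*k - 16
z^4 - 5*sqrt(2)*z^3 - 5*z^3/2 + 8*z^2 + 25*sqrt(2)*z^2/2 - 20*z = z*(z - 5/2)*(z - 4*sqrt(2))*(z - sqrt(2))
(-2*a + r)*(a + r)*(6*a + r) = -12*a^3 - 8*a^2*r + 5*a*r^2 + r^3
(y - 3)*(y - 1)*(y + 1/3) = y^3 - 11*y^2/3 + 5*y/3 + 1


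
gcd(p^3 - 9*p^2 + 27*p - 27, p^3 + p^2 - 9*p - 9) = p - 3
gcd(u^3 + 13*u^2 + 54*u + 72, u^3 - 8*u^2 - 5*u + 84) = u + 3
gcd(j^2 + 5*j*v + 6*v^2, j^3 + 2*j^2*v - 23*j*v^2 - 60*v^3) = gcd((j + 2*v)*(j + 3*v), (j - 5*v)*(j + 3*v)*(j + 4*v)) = j + 3*v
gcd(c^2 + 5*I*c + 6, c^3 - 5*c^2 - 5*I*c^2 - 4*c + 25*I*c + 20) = c - I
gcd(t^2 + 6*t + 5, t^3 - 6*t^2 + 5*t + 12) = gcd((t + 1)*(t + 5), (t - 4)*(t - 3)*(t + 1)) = t + 1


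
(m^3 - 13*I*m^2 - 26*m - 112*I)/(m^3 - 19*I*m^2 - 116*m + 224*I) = (m + 2*I)/(m - 4*I)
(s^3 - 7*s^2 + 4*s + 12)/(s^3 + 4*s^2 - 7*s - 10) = (s - 6)/(s + 5)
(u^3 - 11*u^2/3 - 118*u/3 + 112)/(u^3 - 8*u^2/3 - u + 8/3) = (u^2 - u - 42)/(u^2 - 1)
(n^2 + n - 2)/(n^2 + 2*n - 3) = (n + 2)/(n + 3)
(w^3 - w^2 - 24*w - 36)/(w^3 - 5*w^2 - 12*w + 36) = (w + 2)/(w - 2)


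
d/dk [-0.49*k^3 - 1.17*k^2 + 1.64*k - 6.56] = -1.47*k^2 - 2.34*k + 1.64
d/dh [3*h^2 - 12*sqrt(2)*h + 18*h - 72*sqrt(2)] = 6*h - 12*sqrt(2) + 18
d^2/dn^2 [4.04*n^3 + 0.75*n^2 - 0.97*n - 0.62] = 24.24*n + 1.5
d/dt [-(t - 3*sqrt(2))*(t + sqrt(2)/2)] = -2*t + 5*sqrt(2)/2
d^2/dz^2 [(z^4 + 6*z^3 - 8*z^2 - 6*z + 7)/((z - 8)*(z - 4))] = 2*(z^6 - 36*z^5 + 528*z^4 - 2502*z^3 + 21*z^2 + 18756*z - 9712)/(z^6 - 36*z^5 + 528*z^4 - 4032*z^3 + 16896*z^2 - 36864*z + 32768)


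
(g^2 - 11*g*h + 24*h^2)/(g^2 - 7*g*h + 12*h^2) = (g - 8*h)/(g - 4*h)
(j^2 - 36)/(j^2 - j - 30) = (j + 6)/(j + 5)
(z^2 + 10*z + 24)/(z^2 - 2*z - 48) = (z + 4)/(z - 8)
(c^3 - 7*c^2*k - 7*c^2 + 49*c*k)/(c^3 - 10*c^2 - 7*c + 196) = c*(c - 7*k)/(c^2 - 3*c - 28)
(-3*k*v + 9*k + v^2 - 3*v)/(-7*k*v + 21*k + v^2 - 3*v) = (-3*k + v)/(-7*k + v)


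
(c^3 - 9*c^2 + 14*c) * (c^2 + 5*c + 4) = c^5 - 4*c^4 - 27*c^3 + 34*c^2 + 56*c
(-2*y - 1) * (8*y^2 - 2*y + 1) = -16*y^3 - 4*y^2 - 1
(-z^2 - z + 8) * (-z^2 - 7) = z^4 + z^3 - z^2 + 7*z - 56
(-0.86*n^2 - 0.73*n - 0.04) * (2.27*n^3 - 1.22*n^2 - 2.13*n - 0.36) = -1.9522*n^5 - 0.6079*n^4 + 2.6316*n^3 + 1.9133*n^2 + 0.348*n + 0.0144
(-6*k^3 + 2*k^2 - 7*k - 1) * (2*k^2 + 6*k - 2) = -12*k^5 - 32*k^4 + 10*k^3 - 48*k^2 + 8*k + 2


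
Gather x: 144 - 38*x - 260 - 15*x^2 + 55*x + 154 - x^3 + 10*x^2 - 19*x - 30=-x^3 - 5*x^2 - 2*x + 8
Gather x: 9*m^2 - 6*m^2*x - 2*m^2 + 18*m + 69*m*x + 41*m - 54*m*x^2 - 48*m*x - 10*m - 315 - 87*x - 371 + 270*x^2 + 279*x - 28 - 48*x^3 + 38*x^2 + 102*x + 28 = 7*m^2 + 49*m - 48*x^3 + x^2*(308 - 54*m) + x*(-6*m^2 + 21*m + 294) - 686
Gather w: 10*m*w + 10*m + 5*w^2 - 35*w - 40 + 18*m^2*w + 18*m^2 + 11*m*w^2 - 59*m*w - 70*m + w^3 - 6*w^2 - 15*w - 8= 18*m^2 - 60*m + w^3 + w^2*(11*m - 1) + w*(18*m^2 - 49*m - 50) - 48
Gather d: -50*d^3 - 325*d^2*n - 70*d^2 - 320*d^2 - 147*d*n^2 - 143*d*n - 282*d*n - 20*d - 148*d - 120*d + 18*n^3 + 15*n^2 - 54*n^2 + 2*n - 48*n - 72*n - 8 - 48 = -50*d^3 + d^2*(-325*n - 390) + d*(-147*n^2 - 425*n - 288) + 18*n^3 - 39*n^2 - 118*n - 56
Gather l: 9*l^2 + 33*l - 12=9*l^2 + 33*l - 12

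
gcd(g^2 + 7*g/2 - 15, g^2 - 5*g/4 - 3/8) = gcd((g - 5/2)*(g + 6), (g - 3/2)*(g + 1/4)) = 1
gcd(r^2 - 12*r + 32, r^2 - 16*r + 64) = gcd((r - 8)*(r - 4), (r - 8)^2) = r - 8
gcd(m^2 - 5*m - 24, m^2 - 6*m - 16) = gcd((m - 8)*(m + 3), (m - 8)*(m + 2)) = m - 8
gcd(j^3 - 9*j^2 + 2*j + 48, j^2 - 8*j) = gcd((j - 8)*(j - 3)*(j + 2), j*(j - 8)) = j - 8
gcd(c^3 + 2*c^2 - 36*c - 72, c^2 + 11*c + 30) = c + 6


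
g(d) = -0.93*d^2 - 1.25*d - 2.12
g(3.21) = -15.72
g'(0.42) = -2.03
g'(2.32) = -5.57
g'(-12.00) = 21.07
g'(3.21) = -7.22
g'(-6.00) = 9.91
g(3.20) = -15.64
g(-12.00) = -121.04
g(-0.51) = -1.72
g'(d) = -1.86*d - 1.25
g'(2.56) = -6.01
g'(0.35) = -1.90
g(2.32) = -10.03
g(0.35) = -2.67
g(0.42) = -2.81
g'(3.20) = -7.20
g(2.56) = -11.41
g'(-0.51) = -0.30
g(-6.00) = -28.10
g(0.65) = -3.33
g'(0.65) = -2.46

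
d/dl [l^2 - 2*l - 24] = 2*l - 2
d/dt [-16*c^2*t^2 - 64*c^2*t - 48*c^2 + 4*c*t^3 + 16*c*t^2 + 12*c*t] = 4*c*(-8*c*t - 16*c + 3*t^2 + 8*t + 3)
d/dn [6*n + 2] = 6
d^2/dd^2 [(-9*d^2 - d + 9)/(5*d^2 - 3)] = 2*(-25*d^3 + 270*d^2 - 45*d + 54)/(125*d^6 - 225*d^4 + 135*d^2 - 27)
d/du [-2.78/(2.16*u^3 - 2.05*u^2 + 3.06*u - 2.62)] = (18.0144*u^2 - 11.398*u + 8.5068)/(2.16*u^3 - 2.05*u^2 + 3.06*u - 2.62)^2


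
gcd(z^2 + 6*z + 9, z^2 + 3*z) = z + 3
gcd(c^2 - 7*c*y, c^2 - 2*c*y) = c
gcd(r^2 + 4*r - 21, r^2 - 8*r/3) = 1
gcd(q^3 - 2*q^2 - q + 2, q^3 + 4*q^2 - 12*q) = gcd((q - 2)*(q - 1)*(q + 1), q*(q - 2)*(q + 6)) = q - 2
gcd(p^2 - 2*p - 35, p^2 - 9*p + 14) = p - 7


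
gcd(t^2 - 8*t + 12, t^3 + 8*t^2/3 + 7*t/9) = 1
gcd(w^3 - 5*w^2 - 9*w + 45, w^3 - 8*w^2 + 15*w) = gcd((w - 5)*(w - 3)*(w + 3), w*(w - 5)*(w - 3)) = w^2 - 8*w + 15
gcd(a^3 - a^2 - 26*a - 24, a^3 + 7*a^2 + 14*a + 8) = a^2 + 5*a + 4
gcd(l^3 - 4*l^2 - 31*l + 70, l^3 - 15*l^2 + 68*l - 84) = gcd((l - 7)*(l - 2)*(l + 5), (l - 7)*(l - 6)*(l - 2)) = l^2 - 9*l + 14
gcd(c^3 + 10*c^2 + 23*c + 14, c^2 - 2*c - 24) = 1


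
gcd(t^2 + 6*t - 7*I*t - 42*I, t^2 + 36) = 1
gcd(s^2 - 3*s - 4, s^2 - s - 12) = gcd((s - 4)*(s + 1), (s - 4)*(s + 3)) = s - 4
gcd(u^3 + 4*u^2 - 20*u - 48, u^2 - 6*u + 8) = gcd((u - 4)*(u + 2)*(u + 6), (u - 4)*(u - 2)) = u - 4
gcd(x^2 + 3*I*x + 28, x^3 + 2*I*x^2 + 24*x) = x - 4*I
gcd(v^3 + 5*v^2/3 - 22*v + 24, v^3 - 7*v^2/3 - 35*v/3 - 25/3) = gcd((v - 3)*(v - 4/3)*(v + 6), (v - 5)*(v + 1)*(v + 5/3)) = 1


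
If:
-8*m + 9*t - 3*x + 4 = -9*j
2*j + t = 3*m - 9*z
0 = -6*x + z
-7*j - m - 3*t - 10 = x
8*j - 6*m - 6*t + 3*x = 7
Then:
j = -40037/47489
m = -67748/47489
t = -41792/47489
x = -1507/47489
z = -9042/47489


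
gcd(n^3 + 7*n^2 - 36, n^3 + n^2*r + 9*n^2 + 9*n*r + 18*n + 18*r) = n^2 + 9*n + 18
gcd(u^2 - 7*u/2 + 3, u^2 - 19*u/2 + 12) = u - 3/2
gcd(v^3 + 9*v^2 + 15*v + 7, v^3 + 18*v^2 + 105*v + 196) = v + 7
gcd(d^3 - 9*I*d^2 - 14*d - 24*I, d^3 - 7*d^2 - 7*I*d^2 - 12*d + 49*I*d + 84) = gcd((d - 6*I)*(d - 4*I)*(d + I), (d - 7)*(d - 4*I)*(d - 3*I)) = d - 4*I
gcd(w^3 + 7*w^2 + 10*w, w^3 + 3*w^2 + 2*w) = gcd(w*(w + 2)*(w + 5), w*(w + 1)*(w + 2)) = w^2 + 2*w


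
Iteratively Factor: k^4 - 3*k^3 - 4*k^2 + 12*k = (k)*(k^3 - 3*k^2 - 4*k + 12) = k*(k - 2)*(k^2 - k - 6) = k*(k - 3)*(k - 2)*(k + 2)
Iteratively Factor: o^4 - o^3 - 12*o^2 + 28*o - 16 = (o + 4)*(o^3 - 5*o^2 + 8*o - 4) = (o - 1)*(o + 4)*(o^2 - 4*o + 4) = (o - 2)*(o - 1)*(o + 4)*(o - 2)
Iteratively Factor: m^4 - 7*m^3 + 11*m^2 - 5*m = (m - 5)*(m^3 - 2*m^2 + m) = (m - 5)*(m - 1)*(m^2 - m) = (m - 5)*(m - 1)^2*(m)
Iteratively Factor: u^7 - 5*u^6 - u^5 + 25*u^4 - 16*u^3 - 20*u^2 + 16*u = (u)*(u^6 - 5*u^5 - u^4 + 25*u^3 - 16*u^2 - 20*u + 16) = u*(u - 1)*(u^5 - 4*u^4 - 5*u^3 + 20*u^2 + 4*u - 16) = u*(u - 1)*(u + 2)*(u^4 - 6*u^3 + 7*u^2 + 6*u - 8) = u*(u - 2)*(u - 1)*(u + 2)*(u^3 - 4*u^2 - u + 4) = u*(u - 2)*(u - 1)*(u + 1)*(u + 2)*(u^2 - 5*u + 4) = u*(u - 4)*(u - 2)*(u - 1)*(u + 1)*(u + 2)*(u - 1)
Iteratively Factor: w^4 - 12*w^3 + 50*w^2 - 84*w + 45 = (w - 3)*(w^3 - 9*w^2 + 23*w - 15) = (w - 3)^2*(w^2 - 6*w + 5) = (w - 3)^2*(w - 1)*(w - 5)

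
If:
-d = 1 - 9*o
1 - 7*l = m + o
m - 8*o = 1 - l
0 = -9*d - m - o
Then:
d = -13/61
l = -8/61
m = 335/183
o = 16/183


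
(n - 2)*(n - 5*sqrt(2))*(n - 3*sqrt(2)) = n^3 - 8*sqrt(2)*n^2 - 2*n^2 + 16*sqrt(2)*n + 30*n - 60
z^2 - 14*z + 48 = (z - 8)*(z - 6)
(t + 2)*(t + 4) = t^2 + 6*t + 8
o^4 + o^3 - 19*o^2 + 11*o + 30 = (o - 3)*(o - 2)*(o + 1)*(o + 5)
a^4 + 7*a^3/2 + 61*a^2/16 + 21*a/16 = a*(a + 3/4)*(a + 1)*(a + 7/4)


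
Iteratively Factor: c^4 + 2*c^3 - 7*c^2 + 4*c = (c + 4)*(c^3 - 2*c^2 + c) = c*(c + 4)*(c^2 - 2*c + 1) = c*(c - 1)*(c + 4)*(c - 1)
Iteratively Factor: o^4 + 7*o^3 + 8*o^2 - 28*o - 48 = (o - 2)*(o^3 + 9*o^2 + 26*o + 24) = (o - 2)*(o + 3)*(o^2 + 6*o + 8) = (o - 2)*(o + 2)*(o + 3)*(o + 4)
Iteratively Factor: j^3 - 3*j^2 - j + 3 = (j - 3)*(j^2 - 1) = (j - 3)*(j - 1)*(j + 1)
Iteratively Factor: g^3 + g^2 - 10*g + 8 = (g - 2)*(g^2 + 3*g - 4) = (g - 2)*(g - 1)*(g + 4)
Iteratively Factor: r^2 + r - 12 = (r + 4)*(r - 3)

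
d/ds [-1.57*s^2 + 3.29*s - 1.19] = 3.29 - 3.14*s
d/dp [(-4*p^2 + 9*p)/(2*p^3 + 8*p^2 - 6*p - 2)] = (2*p^4 - 9*p^3 - 12*p^2 + 4*p - 9/2)/(p^6 + 8*p^5 + 10*p^4 - 26*p^3 + p^2 + 6*p + 1)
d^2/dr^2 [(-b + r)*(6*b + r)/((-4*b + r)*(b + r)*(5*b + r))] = 2*(-3906*b^6 + 924*b^5*r + 990*b^4*r^2 + 197*b^3*r^3 + 51*b^2*r^4 + 15*b*r^5 + r^6)/(-8000*b^9 - 22800*b^8*r - 19260*b^7*r^2 - 1099*b^6*r^3 + 4206*b^5*r^4 + 615*b^4*r^5 - 280*b^3*r^6 - 45*b^2*r^7 + 6*b*r^8 + r^9)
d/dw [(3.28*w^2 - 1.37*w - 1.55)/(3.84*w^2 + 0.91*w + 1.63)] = (8.2456*w^2 + 22.5968*w - 0.8226)/(14.7456*w^4 + 6.9888*w^3 + 13.3465*w^2 + 2.9666*w + 2.6569)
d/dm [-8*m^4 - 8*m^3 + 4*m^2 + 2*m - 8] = -32*m^3 - 24*m^2 + 8*m + 2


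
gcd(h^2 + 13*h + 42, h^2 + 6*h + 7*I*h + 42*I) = h + 6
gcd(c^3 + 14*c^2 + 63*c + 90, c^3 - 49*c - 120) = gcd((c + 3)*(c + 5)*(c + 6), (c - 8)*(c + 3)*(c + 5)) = c^2 + 8*c + 15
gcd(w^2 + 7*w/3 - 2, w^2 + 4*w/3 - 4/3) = w - 2/3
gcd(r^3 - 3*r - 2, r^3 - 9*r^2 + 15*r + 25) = r + 1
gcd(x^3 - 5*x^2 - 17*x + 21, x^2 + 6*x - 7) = x - 1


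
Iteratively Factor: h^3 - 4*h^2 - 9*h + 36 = (h + 3)*(h^2 - 7*h + 12) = (h - 4)*(h + 3)*(h - 3)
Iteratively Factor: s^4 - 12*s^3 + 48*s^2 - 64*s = (s - 4)*(s^3 - 8*s^2 + 16*s) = (s - 4)^2*(s^2 - 4*s) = s*(s - 4)^2*(s - 4)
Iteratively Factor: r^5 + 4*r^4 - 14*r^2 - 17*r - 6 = (r + 1)*(r^4 + 3*r^3 - 3*r^2 - 11*r - 6) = (r + 1)^2*(r^3 + 2*r^2 - 5*r - 6) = (r + 1)^2*(r + 3)*(r^2 - r - 2) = (r - 2)*(r + 1)^2*(r + 3)*(r + 1)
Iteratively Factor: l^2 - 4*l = (l)*(l - 4)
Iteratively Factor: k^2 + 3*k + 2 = (k + 1)*(k + 2)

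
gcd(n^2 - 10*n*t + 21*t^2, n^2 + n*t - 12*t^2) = -n + 3*t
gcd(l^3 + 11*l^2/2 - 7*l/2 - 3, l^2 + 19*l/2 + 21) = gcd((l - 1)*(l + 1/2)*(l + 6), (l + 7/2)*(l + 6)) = l + 6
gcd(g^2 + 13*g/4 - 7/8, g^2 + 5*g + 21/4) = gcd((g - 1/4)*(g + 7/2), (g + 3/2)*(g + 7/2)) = g + 7/2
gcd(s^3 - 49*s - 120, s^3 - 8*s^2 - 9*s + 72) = s^2 - 5*s - 24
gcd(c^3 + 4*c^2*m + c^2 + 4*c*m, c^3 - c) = c^2 + c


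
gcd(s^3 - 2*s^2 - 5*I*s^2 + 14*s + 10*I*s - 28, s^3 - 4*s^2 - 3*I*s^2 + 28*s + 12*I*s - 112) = s - 7*I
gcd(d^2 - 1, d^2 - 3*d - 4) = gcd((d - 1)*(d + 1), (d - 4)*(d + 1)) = d + 1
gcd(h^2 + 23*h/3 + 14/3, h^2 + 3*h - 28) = h + 7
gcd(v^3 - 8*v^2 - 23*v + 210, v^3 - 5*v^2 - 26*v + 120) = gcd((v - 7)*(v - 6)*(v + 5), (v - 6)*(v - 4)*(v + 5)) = v^2 - v - 30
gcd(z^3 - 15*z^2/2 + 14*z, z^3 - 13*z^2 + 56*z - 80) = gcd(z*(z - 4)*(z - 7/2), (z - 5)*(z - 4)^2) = z - 4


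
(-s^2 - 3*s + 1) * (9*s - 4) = -9*s^3 - 23*s^2 + 21*s - 4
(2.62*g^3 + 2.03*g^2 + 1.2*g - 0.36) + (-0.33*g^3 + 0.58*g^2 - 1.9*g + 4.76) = 2.29*g^3 + 2.61*g^2 - 0.7*g + 4.4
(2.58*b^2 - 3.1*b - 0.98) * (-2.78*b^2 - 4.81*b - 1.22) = -7.1724*b^4 - 3.7918*b^3 + 14.4878*b^2 + 8.4958*b + 1.1956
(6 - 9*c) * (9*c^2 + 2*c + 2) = -81*c^3 + 36*c^2 - 6*c + 12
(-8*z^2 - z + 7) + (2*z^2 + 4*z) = -6*z^2 + 3*z + 7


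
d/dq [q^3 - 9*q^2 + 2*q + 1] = 3*q^2 - 18*q + 2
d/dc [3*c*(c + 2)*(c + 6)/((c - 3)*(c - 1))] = 3*(c^4 - 8*c^3 - 35*c^2 + 48*c + 36)/(c^4 - 8*c^3 + 22*c^2 - 24*c + 9)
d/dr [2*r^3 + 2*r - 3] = 6*r^2 + 2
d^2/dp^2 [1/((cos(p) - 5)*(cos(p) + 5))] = 2*(-2*sin(p)^4 + 51*sin(p)^2 - 24)/((cos(p) - 5)^3*(cos(p) + 5)^3)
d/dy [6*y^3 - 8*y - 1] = 18*y^2 - 8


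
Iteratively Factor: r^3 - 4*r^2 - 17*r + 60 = (r - 3)*(r^2 - r - 20) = (r - 5)*(r - 3)*(r + 4)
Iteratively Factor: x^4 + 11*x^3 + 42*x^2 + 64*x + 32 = (x + 1)*(x^3 + 10*x^2 + 32*x + 32) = (x + 1)*(x + 2)*(x^2 + 8*x + 16) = (x + 1)*(x + 2)*(x + 4)*(x + 4)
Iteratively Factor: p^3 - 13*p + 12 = (p - 1)*(p^2 + p - 12) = (p - 1)*(p + 4)*(p - 3)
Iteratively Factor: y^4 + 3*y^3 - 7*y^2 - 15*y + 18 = (y + 3)*(y^3 - 7*y + 6) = (y - 2)*(y + 3)*(y^2 + 2*y - 3) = (y - 2)*(y - 1)*(y + 3)*(y + 3)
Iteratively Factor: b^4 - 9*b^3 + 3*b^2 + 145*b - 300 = (b - 5)*(b^3 - 4*b^2 - 17*b + 60) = (b - 5)*(b - 3)*(b^2 - b - 20) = (b - 5)*(b - 3)*(b + 4)*(b - 5)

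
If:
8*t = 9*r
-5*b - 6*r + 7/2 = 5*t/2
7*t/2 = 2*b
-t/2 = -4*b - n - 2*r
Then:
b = 147/398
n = -1043/597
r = 112/597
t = 42/199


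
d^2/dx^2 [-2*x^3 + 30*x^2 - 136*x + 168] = 60 - 12*x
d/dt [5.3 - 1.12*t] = -1.12000000000000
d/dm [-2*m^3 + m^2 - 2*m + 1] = -6*m^2 + 2*m - 2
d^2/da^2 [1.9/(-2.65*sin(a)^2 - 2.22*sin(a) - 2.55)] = (53.371*sin(a)^4 + 33.5331*sin(a)^3 - 122.04954*sin(a)^2 - 77.8221*sin(a) + 6.95057999999999)/(2.65*sin(a)^2 + 2.22*sin(a) + 2.55)^3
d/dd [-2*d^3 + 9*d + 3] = 9 - 6*d^2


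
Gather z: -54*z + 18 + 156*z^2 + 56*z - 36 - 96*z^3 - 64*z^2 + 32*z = -96*z^3 + 92*z^2 + 34*z - 18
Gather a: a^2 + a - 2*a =a^2 - a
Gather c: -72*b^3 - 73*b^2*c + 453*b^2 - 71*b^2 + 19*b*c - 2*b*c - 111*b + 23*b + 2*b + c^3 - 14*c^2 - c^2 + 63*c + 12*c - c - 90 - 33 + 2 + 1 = -72*b^3 + 382*b^2 - 86*b + c^3 - 15*c^2 + c*(-73*b^2 + 17*b + 74) - 120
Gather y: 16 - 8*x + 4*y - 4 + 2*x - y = -6*x + 3*y + 12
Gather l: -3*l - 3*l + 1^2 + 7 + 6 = 14 - 6*l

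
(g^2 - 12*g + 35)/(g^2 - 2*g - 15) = (g - 7)/(g + 3)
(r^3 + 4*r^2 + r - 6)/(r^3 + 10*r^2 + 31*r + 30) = (r - 1)/(r + 5)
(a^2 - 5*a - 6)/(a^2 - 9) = (a^2 - 5*a - 6)/(a^2 - 9)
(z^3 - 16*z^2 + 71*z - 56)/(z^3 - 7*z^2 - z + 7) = (z - 8)/(z + 1)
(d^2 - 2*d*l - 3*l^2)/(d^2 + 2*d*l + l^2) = (d - 3*l)/(d + l)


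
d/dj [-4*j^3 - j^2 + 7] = 2*j*(-6*j - 1)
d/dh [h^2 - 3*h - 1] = 2*h - 3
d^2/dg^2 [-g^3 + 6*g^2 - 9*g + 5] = 12 - 6*g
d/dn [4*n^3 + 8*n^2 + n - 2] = 12*n^2 + 16*n + 1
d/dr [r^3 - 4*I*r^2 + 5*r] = 3*r^2 - 8*I*r + 5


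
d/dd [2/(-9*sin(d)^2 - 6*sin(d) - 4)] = 12*(3*sin(d) + 1)*cos(d)/(9*sin(d)^2 + 6*sin(d) + 4)^2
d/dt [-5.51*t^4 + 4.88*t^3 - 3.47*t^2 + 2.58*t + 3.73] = -22.04*t^3 + 14.64*t^2 - 6.94*t + 2.58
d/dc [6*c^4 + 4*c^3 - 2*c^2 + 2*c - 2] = 24*c^3 + 12*c^2 - 4*c + 2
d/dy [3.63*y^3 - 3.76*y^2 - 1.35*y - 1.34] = 10.89*y^2 - 7.52*y - 1.35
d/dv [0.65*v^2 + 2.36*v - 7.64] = 1.3*v + 2.36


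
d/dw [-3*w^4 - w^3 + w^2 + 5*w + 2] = -12*w^3 - 3*w^2 + 2*w + 5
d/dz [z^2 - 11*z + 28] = 2*z - 11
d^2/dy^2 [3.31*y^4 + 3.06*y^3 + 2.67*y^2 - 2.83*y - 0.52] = 39.72*y^2 + 18.36*y + 5.34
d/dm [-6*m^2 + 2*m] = 2 - 12*m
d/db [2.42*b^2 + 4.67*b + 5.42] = 4.84*b + 4.67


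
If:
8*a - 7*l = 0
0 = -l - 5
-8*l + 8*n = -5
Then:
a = -35/8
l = -5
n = -45/8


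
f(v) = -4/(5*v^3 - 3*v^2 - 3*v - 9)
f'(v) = -4*(-15*v^2 + 6*v + 3)/(5*v^3 - 3*v^2 - 3*v - 9)^2 = 12*(5*v^2 - 2*v - 1)/(-5*v^3 + 3*v^2 + 3*v + 9)^2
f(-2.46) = 0.04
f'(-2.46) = 0.05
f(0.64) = 0.37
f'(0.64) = -0.02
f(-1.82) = 0.09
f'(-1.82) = 0.12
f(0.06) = 0.44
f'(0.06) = -0.16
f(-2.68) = 0.03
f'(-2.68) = 0.03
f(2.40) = -0.11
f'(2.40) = 0.22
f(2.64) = -0.07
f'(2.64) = 0.12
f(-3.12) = 0.02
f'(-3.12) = 0.02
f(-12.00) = 0.00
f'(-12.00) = 0.00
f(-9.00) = 0.00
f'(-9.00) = 0.00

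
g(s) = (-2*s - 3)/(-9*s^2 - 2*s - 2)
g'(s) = (-2*s - 3)*(18*s + 2)/(-9*s^2 - 2*s - 2)^2 - 2/(-9*s^2 - 2*s - 2) = 2*(-9*s^2 - 27*s - 1)/(81*s^4 + 36*s^3 + 40*s^2 + 8*s + 4)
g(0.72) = 0.55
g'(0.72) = -0.76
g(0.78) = 0.50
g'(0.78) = -0.67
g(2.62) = 0.12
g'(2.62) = -0.06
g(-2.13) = -0.03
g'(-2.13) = 0.02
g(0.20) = 1.23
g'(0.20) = -1.77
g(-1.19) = 0.05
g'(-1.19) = 0.24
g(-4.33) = -0.03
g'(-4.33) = -0.00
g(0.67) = 0.59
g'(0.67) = -0.85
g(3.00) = 0.10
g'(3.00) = -0.04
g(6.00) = 0.04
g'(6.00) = -0.00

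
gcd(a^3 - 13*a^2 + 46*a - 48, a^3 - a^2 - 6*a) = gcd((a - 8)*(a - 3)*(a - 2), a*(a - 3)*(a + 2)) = a - 3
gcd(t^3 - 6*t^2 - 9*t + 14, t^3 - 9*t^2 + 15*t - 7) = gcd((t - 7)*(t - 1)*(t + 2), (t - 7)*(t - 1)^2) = t^2 - 8*t + 7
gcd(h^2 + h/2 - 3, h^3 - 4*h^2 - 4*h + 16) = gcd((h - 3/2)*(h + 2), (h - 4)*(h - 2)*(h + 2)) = h + 2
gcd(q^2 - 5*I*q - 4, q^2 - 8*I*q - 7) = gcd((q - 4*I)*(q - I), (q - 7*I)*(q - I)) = q - I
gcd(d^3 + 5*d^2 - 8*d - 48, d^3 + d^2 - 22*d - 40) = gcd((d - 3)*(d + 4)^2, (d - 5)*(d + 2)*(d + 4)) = d + 4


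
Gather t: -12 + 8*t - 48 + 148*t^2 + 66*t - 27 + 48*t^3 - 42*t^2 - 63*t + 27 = 48*t^3 + 106*t^2 + 11*t - 60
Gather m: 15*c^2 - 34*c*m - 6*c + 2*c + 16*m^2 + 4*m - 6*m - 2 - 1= 15*c^2 - 4*c + 16*m^2 + m*(-34*c - 2) - 3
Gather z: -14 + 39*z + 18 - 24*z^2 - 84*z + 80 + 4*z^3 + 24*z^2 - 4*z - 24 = 4*z^3 - 49*z + 60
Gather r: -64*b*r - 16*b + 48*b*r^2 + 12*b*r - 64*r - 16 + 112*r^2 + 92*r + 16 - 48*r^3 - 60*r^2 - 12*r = -16*b - 48*r^3 + r^2*(48*b + 52) + r*(16 - 52*b)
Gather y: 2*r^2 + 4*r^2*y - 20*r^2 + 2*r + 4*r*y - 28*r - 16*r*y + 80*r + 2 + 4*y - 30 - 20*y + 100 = -18*r^2 + 54*r + y*(4*r^2 - 12*r - 16) + 72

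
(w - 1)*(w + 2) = w^2 + w - 2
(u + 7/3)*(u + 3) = u^2 + 16*u/3 + 7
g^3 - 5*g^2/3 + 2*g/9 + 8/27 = (g - 4/3)*(g - 2/3)*(g + 1/3)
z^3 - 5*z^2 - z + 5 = (z - 5)*(z - 1)*(z + 1)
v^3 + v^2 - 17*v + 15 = (v - 3)*(v - 1)*(v + 5)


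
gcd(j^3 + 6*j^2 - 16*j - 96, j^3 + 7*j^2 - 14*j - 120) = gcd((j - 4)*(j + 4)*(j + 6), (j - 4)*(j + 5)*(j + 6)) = j^2 + 2*j - 24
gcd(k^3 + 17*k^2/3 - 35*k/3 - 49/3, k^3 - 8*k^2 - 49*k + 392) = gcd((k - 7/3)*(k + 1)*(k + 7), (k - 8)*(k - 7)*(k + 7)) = k + 7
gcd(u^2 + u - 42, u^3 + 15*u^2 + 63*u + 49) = u + 7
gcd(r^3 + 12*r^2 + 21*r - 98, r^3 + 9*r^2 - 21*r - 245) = r^2 + 14*r + 49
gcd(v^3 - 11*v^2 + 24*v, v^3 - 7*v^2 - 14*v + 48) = v - 8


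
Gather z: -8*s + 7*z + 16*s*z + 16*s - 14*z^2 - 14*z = 8*s - 14*z^2 + z*(16*s - 7)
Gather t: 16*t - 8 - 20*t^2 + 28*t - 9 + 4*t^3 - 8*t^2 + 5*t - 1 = 4*t^3 - 28*t^2 + 49*t - 18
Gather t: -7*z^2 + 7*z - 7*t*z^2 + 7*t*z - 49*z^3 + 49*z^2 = t*(-7*z^2 + 7*z) - 49*z^3 + 42*z^2 + 7*z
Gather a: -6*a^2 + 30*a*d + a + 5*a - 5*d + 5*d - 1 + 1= -6*a^2 + a*(30*d + 6)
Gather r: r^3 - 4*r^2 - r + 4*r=r^3 - 4*r^2 + 3*r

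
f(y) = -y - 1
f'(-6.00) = -1.00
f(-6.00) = 5.00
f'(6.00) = -1.00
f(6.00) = -7.00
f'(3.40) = -1.00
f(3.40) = -4.40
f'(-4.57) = -1.00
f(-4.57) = 3.57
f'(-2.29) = -1.00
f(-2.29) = 1.29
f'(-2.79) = -1.00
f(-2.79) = 1.79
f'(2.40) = -1.00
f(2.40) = -3.40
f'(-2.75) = -1.00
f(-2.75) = 1.75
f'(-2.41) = -1.00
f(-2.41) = 1.41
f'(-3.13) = -1.00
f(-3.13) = 2.13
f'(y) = -1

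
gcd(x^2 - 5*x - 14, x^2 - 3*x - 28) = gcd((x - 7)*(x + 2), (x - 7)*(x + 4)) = x - 7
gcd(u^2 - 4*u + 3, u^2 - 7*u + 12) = u - 3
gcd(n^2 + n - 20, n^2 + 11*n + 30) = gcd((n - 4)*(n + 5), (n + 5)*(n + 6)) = n + 5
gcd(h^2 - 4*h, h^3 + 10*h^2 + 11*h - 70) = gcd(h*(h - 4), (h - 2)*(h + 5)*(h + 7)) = 1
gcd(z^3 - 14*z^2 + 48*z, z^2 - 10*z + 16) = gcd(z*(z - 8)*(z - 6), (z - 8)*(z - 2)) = z - 8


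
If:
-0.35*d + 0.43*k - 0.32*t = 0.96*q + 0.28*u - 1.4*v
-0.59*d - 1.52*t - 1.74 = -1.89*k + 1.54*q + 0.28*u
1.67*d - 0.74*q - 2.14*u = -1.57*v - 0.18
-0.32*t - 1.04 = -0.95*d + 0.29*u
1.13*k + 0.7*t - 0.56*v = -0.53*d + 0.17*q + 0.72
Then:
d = 1.11332776917257 - 0.32605049075775*v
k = 1.4068045716427*v + 0.621679750235918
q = 2.52588465851102*v - 0.135423209780691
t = -0.61068859129682*v - 0.850833972986814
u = 0.999752593343884 - 0.394233162085793*v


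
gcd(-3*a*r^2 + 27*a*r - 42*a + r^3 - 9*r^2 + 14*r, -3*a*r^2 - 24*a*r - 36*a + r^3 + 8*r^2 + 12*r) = -3*a + r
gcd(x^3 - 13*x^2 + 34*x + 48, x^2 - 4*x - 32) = x - 8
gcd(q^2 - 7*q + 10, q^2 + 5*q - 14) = q - 2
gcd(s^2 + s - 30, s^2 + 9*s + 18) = s + 6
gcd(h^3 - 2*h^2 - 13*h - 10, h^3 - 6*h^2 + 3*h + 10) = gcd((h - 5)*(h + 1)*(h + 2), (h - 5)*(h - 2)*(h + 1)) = h^2 - 4*h - 5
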